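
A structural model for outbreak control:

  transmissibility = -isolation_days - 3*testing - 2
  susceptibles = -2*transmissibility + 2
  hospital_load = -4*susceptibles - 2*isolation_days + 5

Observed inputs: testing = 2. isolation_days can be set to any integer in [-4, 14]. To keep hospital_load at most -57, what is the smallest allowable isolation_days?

Substituting into the transmissibility equation gives transmissibility = -isolation_days - 8.
This gives susceptibles = 2*isolation_days + 18.
Substituting into the hospital_load equation gives hospital_load = -10*isolation_days - 67.
Require -10*isolation_days - 67 ≤ -57, so isolation_days ≥ -1.
The smallest integer in [-4, 14] satisfying this is -1.

isolation_days = -1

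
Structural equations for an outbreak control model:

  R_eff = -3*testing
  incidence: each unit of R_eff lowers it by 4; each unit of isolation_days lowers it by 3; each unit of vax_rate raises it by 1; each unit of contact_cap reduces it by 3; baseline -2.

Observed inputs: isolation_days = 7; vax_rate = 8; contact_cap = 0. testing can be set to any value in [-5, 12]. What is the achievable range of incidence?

Substituting into the incidence equation gives incidence = 12*testing - 15.
Linear in testing, so extremes are at the endpoints: testing = -5 gives incidence = -75; testing = 12 gives incidence = 129.

-75 to 129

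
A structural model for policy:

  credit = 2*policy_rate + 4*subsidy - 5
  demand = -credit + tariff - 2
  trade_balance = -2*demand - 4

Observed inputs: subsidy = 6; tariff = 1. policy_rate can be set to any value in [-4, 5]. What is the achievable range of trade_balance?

Substituting into the credit equation gives credit = 2*policy_rate + 19.
Substituting into the demand equation gives demand = -2*policy_rate - 20.
Substituting into the trade_balance equation gives trade_balance = 4*policy_rate + 36.
Linear in policy_rate, so extremes are at the endpoints: policy_rate = -4 gives trade_balance = 20; policy_rate = 5 gives trade_balance = 56.

20 to 56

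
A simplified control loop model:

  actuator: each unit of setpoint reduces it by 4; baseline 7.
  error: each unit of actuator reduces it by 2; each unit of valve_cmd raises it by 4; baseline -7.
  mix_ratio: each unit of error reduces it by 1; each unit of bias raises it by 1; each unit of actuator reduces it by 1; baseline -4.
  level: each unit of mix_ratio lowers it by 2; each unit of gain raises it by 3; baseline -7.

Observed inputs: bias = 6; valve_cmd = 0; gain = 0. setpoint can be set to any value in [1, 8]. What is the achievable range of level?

Substituting into the error equation gives error = 8*setpoint - 21.
Substituting into the mix_ratio equation gives mix_ratio = -4*setpoint + 16.
Substituting into the level equation gives level = 8*setpoint - 39.
Linear in setpoint, so extremes are at the endpoints: setpoint = 1 gives level = -31; setpoint = 8 gives level = 25.

-31 to 25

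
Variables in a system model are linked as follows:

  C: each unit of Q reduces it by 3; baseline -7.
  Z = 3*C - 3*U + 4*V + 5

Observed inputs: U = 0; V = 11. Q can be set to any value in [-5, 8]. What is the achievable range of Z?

-44 to 73

Substituting into the Z equation gives Z = -9*Q + 28.
Linear in Q, so extremes are at the endpoints: Q = -5 gives Z = 73; Q = 8 gives Z = -44.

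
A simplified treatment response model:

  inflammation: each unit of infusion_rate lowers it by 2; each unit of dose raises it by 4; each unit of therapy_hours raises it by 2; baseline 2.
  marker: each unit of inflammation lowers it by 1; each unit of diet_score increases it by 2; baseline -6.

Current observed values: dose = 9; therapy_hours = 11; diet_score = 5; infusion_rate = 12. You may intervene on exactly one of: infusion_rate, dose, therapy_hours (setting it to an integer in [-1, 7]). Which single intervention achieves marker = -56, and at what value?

set infusion_rate = 0

Intervening on infusion_rate: with other inputs at their observed values, marker = 2*infusion_rate - 56. Solving for -56 gives infusion_rate = 0, within [-1, 7].
Intervening on dose: marker = -4*dose + 4. Reaching -56 requires dose = 15, outside [-1, 7].
Intervening on therapy_hours: marker = -2*therapy_hours - 10. Reaching -56 requires therapy_hours = 23, outside [-1, 7].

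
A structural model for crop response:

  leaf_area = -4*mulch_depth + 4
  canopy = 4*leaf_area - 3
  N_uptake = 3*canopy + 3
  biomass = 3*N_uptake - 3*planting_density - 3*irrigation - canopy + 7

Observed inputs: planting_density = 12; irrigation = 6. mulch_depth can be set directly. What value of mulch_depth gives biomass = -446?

Substituting into the canopy equation gives canopy = -16*mulch_depth + 13.
N_uptake becomes -48*mulch_depth + 42.
This gives biomass = -128*mulch_depth + 66.
Solve -128*mulch_depth + 66 = -446: mulch_depth = (-446 - 66) / -128 = 4.

mulch_depth = 4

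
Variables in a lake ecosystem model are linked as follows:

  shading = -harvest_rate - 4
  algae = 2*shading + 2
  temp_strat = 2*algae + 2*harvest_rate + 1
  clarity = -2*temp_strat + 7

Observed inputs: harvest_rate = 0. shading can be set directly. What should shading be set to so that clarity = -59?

Intervening on shading fixes its value directly, overriding its dependence on harvest_rate.
Substituting into the temp_strat equation gives temp_strat = 4*shading + 5.
Substituting into the clarity equation gives clarity = -8*shading - 3.
Solve -8*shading - 3 = -59: shading = (-59 + 3) / -8 = 7.

shading = 7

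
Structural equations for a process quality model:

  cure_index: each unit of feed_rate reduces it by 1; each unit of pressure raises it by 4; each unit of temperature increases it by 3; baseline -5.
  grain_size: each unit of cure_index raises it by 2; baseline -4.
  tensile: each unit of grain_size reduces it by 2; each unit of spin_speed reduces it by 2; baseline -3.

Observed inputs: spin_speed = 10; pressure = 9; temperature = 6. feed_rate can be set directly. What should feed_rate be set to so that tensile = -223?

feed_rate = -3

Substituting into the cure_index equation gives cure_index = -feed_rate + 49.
Substituting into the grain_size equation gives grain_size = -2*feed_rate + 94.
Substituting into the tensile equation gives tensile = 4*feed_rate - 211.
Solve 4*feed_rate - 211 = -223: feed_rate = (-223 + 211) / 4 = -3.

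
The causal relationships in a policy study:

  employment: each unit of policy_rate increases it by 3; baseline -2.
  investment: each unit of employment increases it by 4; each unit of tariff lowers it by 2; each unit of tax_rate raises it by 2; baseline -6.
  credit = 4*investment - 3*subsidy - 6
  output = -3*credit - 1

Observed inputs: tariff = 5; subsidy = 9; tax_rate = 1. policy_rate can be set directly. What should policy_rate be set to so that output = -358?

Substituting into the investment equation gives investment = 12*policy_rate - 22.
Substituting into the credit equation gives credit = 48*policy_rate - 121.
This gives output = -144*policy_rate + 362.
Solve -144*policy_rate + 362 = -358: policy_rate = (-358 - 362) / -144 = 5.

policy_rate = 5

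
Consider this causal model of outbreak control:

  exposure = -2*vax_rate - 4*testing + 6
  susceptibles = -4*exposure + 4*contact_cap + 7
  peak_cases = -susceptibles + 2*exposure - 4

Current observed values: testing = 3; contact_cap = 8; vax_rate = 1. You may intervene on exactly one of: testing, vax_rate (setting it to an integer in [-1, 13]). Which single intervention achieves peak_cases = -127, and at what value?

set vax_rate = 4

Intervening on testing: peak_cases = -24*testing - 19. Reaching -127 requires testing = 9/2, not an integer.
Intervening on vax_rate: with other inputs at their observed values, peak_cases = -12*vax_rate - 79. Solving for -127 gives vax_rate = 4, within [-1, 13].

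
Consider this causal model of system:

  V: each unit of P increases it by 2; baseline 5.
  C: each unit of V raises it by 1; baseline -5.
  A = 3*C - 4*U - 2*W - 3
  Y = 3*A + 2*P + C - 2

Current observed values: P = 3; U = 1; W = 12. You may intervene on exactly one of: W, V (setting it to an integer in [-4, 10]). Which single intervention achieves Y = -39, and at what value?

set V = 10

Intervening on W: Y = -6*W + 43. Reaching -39 requires W = 41/3, not an integer.
Intervening on V: with other inputs at their observed values, Y = 10*V - 139. Solving for -39 gives V = 10, within [-4, 10].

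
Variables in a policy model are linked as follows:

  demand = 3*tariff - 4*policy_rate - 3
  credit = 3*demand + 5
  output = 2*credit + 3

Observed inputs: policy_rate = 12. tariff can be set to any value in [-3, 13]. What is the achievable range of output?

Substituting into the demand equation gives demand = 3*tariff - 51.
Substituting into the credit equation gives credit = 9*tariff - 148.
This gives output = 18*tariff - 293.
Linear in tariff, so extremes are at the endpoints: tariff = -3 gives output = -347; tariff = 13 gives output = -59.

-347 to -59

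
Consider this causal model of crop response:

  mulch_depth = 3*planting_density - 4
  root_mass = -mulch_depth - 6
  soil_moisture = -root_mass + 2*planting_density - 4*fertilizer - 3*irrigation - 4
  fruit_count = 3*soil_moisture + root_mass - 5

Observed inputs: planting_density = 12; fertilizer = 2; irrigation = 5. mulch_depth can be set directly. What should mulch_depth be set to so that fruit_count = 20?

Intervening on mulch_depth fixes its value directly, overriding its dependence on planting_density.
Substituting into the soil_moisture equation gives soil_moisture = mulch_depth + 3.
Substituting into the fruit_count equation gives fruit_count = 2*mulch_depth - 2.
Solve 2*mulch_depth - 2 = 20: mulch_depth = (20 + 2) / 2 = 11.

mulch_depth = 11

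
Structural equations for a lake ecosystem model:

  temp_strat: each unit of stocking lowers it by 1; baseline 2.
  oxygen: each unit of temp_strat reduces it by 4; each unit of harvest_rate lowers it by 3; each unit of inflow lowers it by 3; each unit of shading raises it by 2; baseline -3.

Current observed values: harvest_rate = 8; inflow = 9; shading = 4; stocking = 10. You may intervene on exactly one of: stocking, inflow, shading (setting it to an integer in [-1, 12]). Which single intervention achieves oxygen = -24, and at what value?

Intervening on stocking: oxygen = 4*stocking - 54. Reaching -24 requires stocking = 15/2, not an integer.
Intervening on inflow: oxygen = -3*inflow + 13. Reaching -24 requires inflow = 37/3, not an integer.
Intervening on shading: with other inputs at their observed values, oxygen = 2*shading - 22. Solving for -24 gives shading = -1, within [-1, 12].

set shading = -1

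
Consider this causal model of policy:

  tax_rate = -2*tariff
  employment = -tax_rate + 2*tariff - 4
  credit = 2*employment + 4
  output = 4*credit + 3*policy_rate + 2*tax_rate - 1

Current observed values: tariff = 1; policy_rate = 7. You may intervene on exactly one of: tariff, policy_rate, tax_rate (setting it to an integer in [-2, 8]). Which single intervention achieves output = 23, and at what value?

set policy_rate = 4

Intervening on tariff: output = 28*tariff + 4. Reaching 23 requires tariff = 19/28, not an integer.
Intervening on policy_rate: with other inputs at their observed values, output = 3*policy_rate + 11. Solving for 23 gives policy_rate = 4, within [-2, 8].
Intervening on tax_rate: output = -6*tax_rate + 20. Reaching 23 requires tax_rate = -1/2, not an integer.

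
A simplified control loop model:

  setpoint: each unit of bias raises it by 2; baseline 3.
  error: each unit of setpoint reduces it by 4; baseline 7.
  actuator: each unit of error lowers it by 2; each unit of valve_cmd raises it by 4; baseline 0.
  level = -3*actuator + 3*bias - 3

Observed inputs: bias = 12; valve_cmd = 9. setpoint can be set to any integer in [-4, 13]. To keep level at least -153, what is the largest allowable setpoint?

Intervening on setpoint fixes its value directly, overriding its dependence on bias.
Substituting into the actuator equation gives actuator = 8*setpoint + 22.
Substituting into the level equation gives level = -24*setpoint - 33.
Require -24*setpoint - 33 ≥ -153, so setpoint ≤ 5.
The largest integer in [-4, 13] satisfying this is 5.

setpoint = 5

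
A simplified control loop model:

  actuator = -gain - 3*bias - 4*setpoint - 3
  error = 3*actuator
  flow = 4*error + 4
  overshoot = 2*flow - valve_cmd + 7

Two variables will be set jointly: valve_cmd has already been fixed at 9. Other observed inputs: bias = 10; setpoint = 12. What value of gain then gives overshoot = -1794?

With valve_cmd held at 9:
Substituting into the actuator equation gives actuator = -gain - 81.
This gives error = -3*gain - 243.
Substituting into the flow equation gives flow = -12*gain - 968.
Substituting into the overshoot equation gives overshoot = -24*gain - 1938.
Solve -24*gain - 1938 = -1794: gain = (-1794 + 1938) / -24 = -6.

gain = -6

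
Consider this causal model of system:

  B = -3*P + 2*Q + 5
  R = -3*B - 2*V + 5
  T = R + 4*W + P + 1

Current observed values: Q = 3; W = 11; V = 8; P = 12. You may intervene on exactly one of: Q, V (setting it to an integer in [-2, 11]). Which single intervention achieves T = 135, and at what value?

set V = 1

Intervening on Q: T = -6*Q + 139. Reaching 135 requires Q = 2/3, not an integer.
Intervening on V: with other inputs at their observed values, T = -2*V + 137. Solving for 135 gives V = 1, within [-2, 11].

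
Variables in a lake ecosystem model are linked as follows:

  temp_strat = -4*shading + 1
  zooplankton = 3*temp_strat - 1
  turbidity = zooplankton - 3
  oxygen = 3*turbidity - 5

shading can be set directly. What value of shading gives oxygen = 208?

Substituting into the zooplankton equation gives zooplankton = -12*shading + 2.
Substituting into the turbidity equation gives turbidity = -12*shading - 1.
Substituting into the oxygen equation gives oxygen = -36*shading - 8.
Solve -36*shading - 8 = 208: shading = (208 + 8) / -36 = -6.

shading = -6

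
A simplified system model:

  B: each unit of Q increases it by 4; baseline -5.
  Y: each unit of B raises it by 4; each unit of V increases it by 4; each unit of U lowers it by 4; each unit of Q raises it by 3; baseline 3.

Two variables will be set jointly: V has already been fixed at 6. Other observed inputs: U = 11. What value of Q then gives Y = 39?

With V held at 6:
Substituting into the Y equation gives Y = 19*Q - 37.
Solve 19*Q - 37 = 39: Q = (39 + 37) / 19 = 4.

Q = 4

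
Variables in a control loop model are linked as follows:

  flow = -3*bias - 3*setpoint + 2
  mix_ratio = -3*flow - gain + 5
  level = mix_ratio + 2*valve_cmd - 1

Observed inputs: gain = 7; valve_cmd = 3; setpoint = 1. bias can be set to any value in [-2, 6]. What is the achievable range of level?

Substituting into the flow equation gives flow = -3*bias - 1.
So mix_ratio = 9*bias + 1.
Substituting into the level equation gives level = 9*bias + 6.
Linear in bias, so extremes are at the endpoints: bias = -2 gives level = -12; bias = 6 gives level = 60.

-12 to 60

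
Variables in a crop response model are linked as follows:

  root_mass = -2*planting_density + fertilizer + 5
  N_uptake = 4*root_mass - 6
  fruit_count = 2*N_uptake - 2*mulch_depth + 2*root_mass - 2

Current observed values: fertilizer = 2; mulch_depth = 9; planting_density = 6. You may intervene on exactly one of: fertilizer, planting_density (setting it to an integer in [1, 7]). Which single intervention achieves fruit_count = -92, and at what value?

set fertilizer = 1

Intervening on fertilizer: with other inputs at their observed values, fruit_count = 10*fertilizer - 102. Solving for -92 gives fertilizer = 1, within [1, 7].
Intervening on planting_density: fruit_count = -20*planting_density + 38. Reaching -92 requires planting_density = 13/2, not an integer.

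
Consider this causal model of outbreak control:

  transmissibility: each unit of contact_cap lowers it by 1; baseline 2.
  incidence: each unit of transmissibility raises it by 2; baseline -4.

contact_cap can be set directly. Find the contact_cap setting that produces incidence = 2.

Substituting into the incidence equation gives incidence = -2*contact_cap.
Solve -2*contact_cap = 2: contact_cap = 2 / -2 = -1.

contact_cap = -1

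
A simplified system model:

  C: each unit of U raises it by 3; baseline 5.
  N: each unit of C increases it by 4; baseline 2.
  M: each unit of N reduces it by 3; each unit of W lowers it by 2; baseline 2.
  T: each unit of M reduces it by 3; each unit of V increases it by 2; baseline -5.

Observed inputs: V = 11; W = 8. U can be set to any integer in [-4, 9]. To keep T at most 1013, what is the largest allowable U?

U = 7

Substituting into the N equation gives N = 12*U + 22.
M becomes -36*U - 80.
T becomes 108*U + 257.
Require 108*U + 257 ≤ 1013, so U ≤ 7.
The largest integer in [-4, 9] satisfying this is 7.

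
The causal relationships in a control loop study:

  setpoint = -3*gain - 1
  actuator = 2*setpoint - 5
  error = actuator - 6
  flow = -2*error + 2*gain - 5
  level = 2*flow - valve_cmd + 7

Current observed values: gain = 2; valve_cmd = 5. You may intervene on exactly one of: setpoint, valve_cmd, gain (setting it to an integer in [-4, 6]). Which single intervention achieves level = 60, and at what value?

set setpoint = -2

Intervening on setpoint: with other inputs at their observed values, level = -8*setpoint + 44. Solving for 60 gives setpoint = -2, within [-4, 6].
Intervening on valve_cmd: level = -valve_cmd + 105. Reaching 60 requires valve_cmd = 45, outside [-4, 6].
Intervening on gain: level = 28*gain + 44. Reaching 60 requires gain = 4/7, not an integer.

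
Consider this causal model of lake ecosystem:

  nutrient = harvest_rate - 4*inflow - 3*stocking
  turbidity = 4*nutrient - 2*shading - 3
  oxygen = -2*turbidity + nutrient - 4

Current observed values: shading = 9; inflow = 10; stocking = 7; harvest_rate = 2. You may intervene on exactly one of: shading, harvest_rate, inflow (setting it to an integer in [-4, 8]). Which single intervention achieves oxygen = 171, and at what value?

set inflow = 0

Intervening on shading: oxygen = 4*shading + 415. Reaching 171 requires shading = -61, outside [-4, 8].
Intervening on harvest_rate: oxygen = -7*harvest_rate + 465. Reaching 171 requires harvest_rate = 42, outside [-4, 8].
Intervening on inflow: with other inputs at their observed values, oxygen = 28*inflow + 171. Solving for 171 gives inflow = 0, within [-4, 8].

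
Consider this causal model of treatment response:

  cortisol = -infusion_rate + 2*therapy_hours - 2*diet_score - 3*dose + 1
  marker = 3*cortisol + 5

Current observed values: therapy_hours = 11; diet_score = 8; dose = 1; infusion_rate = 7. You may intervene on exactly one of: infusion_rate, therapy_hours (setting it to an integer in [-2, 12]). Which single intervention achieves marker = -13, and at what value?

Intervening on infusion_rate: with other inputs at their observed values, marker = -3*infusion_rate + 17. Solving for -13 gives infusion_rate = 10, within [-2, 12].
Intervening on therapy_hours: marker = 6*therapy_hours - 70. Reaching -13 requires therapy_hours = 19/2, not an integer.

set infusion_rate = 10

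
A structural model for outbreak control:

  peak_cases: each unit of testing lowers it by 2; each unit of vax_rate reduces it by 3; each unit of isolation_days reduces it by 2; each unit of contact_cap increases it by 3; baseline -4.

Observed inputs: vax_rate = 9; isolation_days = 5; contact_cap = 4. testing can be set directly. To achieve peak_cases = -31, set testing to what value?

testing = 1

Substituting into the peak_cases equation gives peak_cases = -2*testing - 29.
Solve -2*testing - 29 = -31: testing = (-31 + 29) / -2 = 1.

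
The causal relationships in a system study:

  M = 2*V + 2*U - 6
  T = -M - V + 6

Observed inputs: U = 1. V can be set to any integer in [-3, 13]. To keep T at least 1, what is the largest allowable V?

V = 3

Substituting into the M equation gives M = 2*V - 4.
T becomes -3*V + 10.
Require -3*V + 10 ≥ 1, so V ≤ 3.
The largest integer in [-3, 13] satisfying this is 3.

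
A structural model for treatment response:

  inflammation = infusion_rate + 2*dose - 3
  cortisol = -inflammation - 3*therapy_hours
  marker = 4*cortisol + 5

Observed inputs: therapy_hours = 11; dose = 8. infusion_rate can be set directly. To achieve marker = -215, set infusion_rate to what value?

infusion_rate = 9

Substituting into the inflammation equation gives inflammation = infusion_rate + 13.
Substituting into the cortisol equation gives cortisol = -infusion_rate - 46.
This gives marker = -4*infusion_rate - 179.
Solve -4*infusion_rate - 179 = -215: infusion_rate = (-215 + 179) / -4 = 9.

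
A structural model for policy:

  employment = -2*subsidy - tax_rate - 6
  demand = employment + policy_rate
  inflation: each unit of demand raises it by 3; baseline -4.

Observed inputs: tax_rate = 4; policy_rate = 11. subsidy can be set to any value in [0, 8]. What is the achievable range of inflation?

-49 to -1

Substituting into the employment equation gives employment = -2*subsidy - 10.
This gives demand = -2*subsidy + 1.
So inflation = -6*subsidy - 1.
Linear in subsidy, so extremes are at the endpoints: subsidy = 0 gives inflation = -1; subsidy = 8 gives inflation = -49.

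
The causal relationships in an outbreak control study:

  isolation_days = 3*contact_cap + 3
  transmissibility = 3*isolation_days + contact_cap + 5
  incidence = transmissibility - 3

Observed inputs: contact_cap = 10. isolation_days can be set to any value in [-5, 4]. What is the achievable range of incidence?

Intervening on isolation_days fixes its value directly, overriding its dependence on contact_cap.
Substituting into the transmissibility equation gives transmissibility = 3*isolation_days + 15.
This gives incidence = 3*isolation_days + 12.
Linear in isolation_days, so extremes are at the endpoints: isolation_days = -5 gives incidence = -3; isolation_days = 4 gives incidence = 24.

-3 to 24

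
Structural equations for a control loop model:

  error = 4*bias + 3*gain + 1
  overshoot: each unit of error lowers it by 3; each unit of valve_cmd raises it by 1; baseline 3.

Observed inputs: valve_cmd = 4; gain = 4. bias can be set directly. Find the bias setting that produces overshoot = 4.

bias = -3

Substituting into the error equation gives error = 4*bias + 13.
Substituting into the overshoot equation gives overshoot = -12*bias - 32.
Solve -12*bias - 32 = 4: bias = (4 + 32) / -12 = -3.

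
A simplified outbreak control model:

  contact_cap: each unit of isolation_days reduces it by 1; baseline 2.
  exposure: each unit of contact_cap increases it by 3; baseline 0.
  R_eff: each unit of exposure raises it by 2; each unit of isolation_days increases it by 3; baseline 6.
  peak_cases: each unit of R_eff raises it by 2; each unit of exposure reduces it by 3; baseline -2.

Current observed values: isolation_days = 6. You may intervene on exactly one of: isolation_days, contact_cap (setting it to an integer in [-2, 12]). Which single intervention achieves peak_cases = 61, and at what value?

set contact_cap = 5

Intervening on isolation_days: peak_cases = 3*isolation_days + 16. Reaching 61 requires isolation_days = 15, outside [-2, 12].
Intervening on contact_cap: with other inputs at their observed values, peak_cases = 3*contact_cap + 46. Solving for 61 gives contact_cap = 5, within [-2, 12].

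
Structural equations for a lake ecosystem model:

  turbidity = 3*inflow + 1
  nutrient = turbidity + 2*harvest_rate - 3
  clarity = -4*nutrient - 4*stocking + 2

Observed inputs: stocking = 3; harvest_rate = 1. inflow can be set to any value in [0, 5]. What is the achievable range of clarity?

-70 to -10

Substituting into the nutrient equation gives nutrient = 3*inflow.
Substituting into the clarity equation gives clarity = -12*inflow - 10.
Linear in inflow, so extremes are at the endpoints: inflow = 0 gives clarity = -10; inflow = 5 gives clarity = -70.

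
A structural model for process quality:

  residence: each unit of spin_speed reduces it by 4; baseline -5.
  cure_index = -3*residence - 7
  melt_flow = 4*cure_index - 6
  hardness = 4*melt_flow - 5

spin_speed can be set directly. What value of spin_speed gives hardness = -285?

spin_speed = -2

Substituting into the cure_index equation gives cure_index = 12*spin_speed + 8.
melt_flow becomes 48*spin_speed + 26.
Substituting into the hardness equation gives hardness = 192*spin_speed + 99.
Solve 192*spin_speed + 99 = -285: spin_speed = (-285 - 99) / 192 = -2.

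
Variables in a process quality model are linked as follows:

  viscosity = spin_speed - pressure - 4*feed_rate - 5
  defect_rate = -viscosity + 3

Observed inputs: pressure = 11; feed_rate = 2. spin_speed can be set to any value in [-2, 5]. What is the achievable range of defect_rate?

22 to 29

Substituting into the viscosity equation gives viscosity = spin_speed - 24.
defect_rate becomes -spin_speed + 27.
Linear in spin_speed, so extremes are at the endpoints: spin_speed = -2 gives defect_rate = 29; spin_speed = 5 gives defect_rate = 22.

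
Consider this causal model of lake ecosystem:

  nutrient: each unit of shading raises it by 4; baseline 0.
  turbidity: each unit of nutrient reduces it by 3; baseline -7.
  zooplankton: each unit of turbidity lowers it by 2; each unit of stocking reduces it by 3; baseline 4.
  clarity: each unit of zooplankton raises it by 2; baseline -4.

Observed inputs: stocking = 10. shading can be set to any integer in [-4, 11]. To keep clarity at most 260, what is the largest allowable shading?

Substituting into the turbidity equation gives turbidity = -12*shading - 7.
This gives zooplankton = 24*shading - 12.
Substituting into the clarity equation gives clarity = 48*shading - 28.
Require 48*shading - 28 ≤ 260, so shading ≤ 6.
The largest integer in [-4, 11] satisfying this is 6.

shading = 6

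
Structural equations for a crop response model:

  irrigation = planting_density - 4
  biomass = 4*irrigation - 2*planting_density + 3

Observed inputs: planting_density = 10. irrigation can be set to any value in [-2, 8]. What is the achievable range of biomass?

Intervening on irrigation fixes its value directly, overriding its dependence on planting_density.
Substituting into the biomass equation gives biomass = 4*irrigation - 17.
Linear in irrigation, so extremes are at the endpoints: irrigation = -2 gives biomass = -25; irrigation = 8 gives biomass = 15.

-25 to 15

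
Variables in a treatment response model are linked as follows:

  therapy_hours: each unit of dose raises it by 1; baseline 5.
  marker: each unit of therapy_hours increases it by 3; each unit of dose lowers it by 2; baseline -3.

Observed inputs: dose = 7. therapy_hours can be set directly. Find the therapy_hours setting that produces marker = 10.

therapy_hours = 9

Intervening on therapy_hours fixes its value directly, overriding its dependence on dose.
Substituting into the marker equation gives marker = 3*therapy_hours - 17.
Solve 3*therapy_hours - 17 = 10: therapy_hours = (10 + 17) / 3 = 9.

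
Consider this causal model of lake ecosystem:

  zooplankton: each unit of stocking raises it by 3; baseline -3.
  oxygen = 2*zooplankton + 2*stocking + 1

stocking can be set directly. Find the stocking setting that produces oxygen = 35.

Substituting into the oxygen equation gives oxygen = 8*stocking - 5.
Solve 8*stocking - 5 = 35: stocking = (35 + 5) / 8 = 5.

stocking = 5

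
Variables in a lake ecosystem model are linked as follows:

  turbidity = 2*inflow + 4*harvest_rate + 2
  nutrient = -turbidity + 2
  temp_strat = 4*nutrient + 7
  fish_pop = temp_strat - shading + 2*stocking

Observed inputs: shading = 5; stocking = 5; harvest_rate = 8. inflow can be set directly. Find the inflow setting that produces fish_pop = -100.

inflow = -2

Substituting into the turbidity equation gives turbidity = 2*inflow + 34.
Substituting into the nutrient equation gives nutrient = -2*inflow - 32.
So temp_strat = -8*inflow - 121.
So fish_pop = -8*inflow - 116.
Solve -8*inflow - 116 = -100: inflow = (-100 + 116) / -8 = -2.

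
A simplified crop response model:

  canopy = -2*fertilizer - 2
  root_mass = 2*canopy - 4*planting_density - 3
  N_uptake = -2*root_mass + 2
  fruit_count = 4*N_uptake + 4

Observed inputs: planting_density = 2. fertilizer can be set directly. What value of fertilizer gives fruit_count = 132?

fertilizer = 0

Substituting into the root_mass equation gives root_mass = -4*fertilizer - 15.
Substituting into the N_uptake equation gives N_uptake = 8*fertilizer + 32.
So fruit_count = 32*fertilizer + 132.
Solve 32*fertilizer + 132 = 132: fertilizer = (132 - 132) / 32 = 0.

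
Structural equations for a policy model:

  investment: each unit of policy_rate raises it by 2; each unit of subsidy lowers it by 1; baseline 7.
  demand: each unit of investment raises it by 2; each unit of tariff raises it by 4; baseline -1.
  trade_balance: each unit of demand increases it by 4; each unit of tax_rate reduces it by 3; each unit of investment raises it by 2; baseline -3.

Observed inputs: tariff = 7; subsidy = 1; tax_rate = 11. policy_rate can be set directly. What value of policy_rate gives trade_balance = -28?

Substituting into the investment equation gives investment = 2*policy_rate + 6.
This gives demand = 4*policy_rate + 39.
Substituting into the trade_balance equation gives trade_balance = 20*policy_rate + 132.
Solve 20*policy_rate + 132 = -28: policy_rate = (-28 - 132) / 20 = -8.

policy_rate = -8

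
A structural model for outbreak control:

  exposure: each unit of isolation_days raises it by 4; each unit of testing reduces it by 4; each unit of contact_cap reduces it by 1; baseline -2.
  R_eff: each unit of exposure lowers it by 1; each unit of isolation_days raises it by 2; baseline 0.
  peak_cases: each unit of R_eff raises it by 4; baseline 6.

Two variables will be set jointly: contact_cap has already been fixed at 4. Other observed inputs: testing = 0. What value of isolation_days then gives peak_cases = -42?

With contact_cap held at 4:
Substituting into the exposure equation gives exposure = 4*isolation_days - 6.
Substituting into the R_eff equation gives R_eff = -2*isolation_days + 6.
Substituting into the peak_cases equation gives peak_cases = -8*isolation_days + 30.
Solve -8*isolation_days + 30 = -42: isolation_days = (-42 - 30) / -8 = 9.

isolation_days = 9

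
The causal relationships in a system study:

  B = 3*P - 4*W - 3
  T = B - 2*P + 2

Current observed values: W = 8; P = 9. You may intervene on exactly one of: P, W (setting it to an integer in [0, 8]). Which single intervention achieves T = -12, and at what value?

set W = 5

Intervening on P: T = P - 33. Reaching -12 requires P = 21, outside [0, 8].
Intervening on W: with other inputs at their observed values, T = -4*W + 8. Solving for -12 gives W = 5, within [0, 8].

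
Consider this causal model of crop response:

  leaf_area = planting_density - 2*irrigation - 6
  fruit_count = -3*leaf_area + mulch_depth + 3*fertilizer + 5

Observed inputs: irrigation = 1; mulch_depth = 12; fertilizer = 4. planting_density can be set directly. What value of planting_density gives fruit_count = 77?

planting_density = -8

Substituting into the leaf_area equation gives leaf_area = planting_density - 8.
Substituting into the fruit_count equation gives fruit_count = -3*planting_density + 53.
Solve -3*planting_density + 53 = 77: planting_density = (77 - 53) / -3 = -8.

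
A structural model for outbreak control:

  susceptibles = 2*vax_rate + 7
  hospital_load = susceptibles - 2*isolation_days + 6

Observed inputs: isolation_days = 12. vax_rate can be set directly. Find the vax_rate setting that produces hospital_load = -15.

vax_rate = -2

Substituting into the hospital_load equation gives hospital_load = 2*vax_rate - 11.
Solve 2*vax_rate - 11 = -15: vax_rate = (-15 + 11) / 2 = -2.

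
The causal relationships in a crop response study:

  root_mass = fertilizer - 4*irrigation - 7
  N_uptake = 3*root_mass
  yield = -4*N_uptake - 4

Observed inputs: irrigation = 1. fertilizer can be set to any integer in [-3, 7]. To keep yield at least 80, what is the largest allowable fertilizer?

fertilizer = 4

Substituting into the root_mass equation gives root_mass = fertilizer - 11.
So N_uptake = 3*fertilizer - 33.
This gives yield = -12*fertilizer + 128.
Require -12*fertilizer + 128 ≥ 80, so fertilizer ≤ 4.
The largest integer in [-3, 7] satisfying this is 4.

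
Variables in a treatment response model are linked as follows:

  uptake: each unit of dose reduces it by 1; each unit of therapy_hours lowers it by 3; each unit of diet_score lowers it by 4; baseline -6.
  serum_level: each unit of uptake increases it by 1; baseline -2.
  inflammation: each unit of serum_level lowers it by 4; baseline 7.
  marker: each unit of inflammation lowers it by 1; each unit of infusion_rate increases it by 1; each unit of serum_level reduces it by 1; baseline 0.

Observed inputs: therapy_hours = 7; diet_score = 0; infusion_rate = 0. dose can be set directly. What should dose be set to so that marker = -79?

dose = -5

Substituting into the uptake equation gives uptake = -dose - 27.
This gives serum_level = -dose - 29.
This gives inflammation = 4*dose + 123.
Substituting into the marker equation gives marker = -3*dose - 94.
Solve -3*dose - 94 = -79: dose = (-79 + 94) / -3 = -5.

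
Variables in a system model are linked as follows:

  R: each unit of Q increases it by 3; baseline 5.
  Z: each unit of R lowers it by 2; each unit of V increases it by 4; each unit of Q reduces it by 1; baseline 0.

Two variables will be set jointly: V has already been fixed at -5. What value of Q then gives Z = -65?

With V held at -5:
Substituting into the Z equation gives Z = -7*Q - 30.
Solve -7*Q - 30 = -65: Q = (-65 + 30) / -7 = 5.

Q = 5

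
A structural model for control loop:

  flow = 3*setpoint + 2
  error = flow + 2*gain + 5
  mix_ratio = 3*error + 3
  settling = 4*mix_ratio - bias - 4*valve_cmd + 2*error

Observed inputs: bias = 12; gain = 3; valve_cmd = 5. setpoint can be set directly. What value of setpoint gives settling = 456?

Substituting into the error equation gives error = 3*setpoint + 13.
This gives mix_ratio = 9*setpoint + 42.
So settling = 42*setpoint + 162.
Solve 42*setpoint + 162 = 456: setpoint = (456 - 162) / 42 = 7.

setpoint = 7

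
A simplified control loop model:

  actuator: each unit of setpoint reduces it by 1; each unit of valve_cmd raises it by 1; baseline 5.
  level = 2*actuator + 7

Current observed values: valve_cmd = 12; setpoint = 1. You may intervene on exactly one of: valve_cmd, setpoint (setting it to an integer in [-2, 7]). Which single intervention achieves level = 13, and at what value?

Intervening on valve_cmd: with other inputs at their observed values, level = 2*valve_cmd + 15. Solving for 13 gives valve_cmd = -1, within [-2, 7].
Intervening on setpoint: level = -2*setpoint + 41. Reaching 13 requires setpoint = 14, outside [-2, 7].

set valve_cmd = -1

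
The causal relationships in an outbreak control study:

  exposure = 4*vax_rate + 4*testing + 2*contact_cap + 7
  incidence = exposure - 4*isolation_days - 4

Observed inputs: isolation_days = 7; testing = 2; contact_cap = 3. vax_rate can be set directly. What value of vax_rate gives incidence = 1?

Substituting into the exposure equation gives exposure = 4*vax_rate + 21.
Substituting into the incidence equation gives incidence = 4*vax_rate - 11.
Solve 4*vax_rate - 11 = 1: vax_rate = (1 + 11) / 4 = 3.

vax_rate = 3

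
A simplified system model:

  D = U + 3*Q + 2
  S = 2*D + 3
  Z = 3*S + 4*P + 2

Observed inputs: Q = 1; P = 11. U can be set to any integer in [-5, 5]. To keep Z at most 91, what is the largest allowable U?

U = 1

Substituting into the D equation gives D = U + 5.
So S = 2*U + 13.
Substituting into the Z equation gives Z = 6*U + 85.
Require 6*U + 85 ≤ 91, so U ≤ 1.
The largest integer in [-5, 5] satisfying this is 1.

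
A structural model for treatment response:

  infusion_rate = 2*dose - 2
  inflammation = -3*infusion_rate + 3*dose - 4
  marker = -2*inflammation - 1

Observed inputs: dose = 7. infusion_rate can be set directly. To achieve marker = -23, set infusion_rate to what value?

Intervening on infusion_rate fixes its value directly, overriding its dependence on dose.
Substituting into the inflammation equation gives inflammation = -3*infusion_rate + 17.
Substituting into the marker equation gives marker = 6*infusion_rate - 35.
Solve 6*infusion_rate - 35 = -23: infusion_rate = (-23 + 35) / 6 = 2.

infusion_rate = 2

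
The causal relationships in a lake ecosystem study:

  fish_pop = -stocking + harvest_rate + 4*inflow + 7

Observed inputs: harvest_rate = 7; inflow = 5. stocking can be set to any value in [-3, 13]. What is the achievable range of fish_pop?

21 to 37

Substituting into the fish_pop equation gives fish_pop = -stocking + 34.
Linear in stocking, so extremes are at the endpoints: stocking = -3 gives fish_pop = 37; stocking = 13 gives fish_pop = 21.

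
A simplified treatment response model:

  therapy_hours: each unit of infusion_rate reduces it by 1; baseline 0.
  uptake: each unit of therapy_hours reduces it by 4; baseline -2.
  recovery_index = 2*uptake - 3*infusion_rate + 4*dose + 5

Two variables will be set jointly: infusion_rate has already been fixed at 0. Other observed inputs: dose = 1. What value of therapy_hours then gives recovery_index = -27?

With infusion_rate held at 0:
Intervening on therapy_hours fixes its value directly, overriding its dependence on infusion_rate.
Substituting into the recovery_index equation gives recovery_index = -8*therapy_hours + 5.
Solve -8*therapy_hours + 5 = -27: therapy_hours = (-27 - 5) / -8 = 4.

therapy_hours = 4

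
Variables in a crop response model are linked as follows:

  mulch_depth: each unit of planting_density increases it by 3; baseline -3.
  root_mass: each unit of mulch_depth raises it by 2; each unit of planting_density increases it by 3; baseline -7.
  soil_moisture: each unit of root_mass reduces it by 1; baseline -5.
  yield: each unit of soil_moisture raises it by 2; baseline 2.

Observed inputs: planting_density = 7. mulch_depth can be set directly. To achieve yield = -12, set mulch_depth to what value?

Intervening on mulch_depth fixes its value directly, overriding its dependence on planting_density.
Substituting into the root_mass equation gives root_mass = 2*mulch_depth + 14.
Substituting into the soil_moisture equation gives soil_moisture = -2*mulch_depth - 19.
Substituting into the yield equation gives yield = -4*mulch_depth - 36.
Solve -4*mulch_depth - 36 = -12: mulch_depth = (-12 + 36) / -4 = -6.

mulch_depth = -6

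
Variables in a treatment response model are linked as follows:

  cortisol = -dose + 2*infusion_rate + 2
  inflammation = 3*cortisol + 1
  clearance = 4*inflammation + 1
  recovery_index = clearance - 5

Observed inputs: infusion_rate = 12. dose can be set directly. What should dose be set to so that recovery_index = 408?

dose = -8

Substituting into the cortisol equation gives cortisol = -dose + 26.
inflammation becomes -3*dose + 79.
clearance becomes -12*dose + 317.
Substituting into the recovery_index equation gives recovery_index = -12*dose + 312.
Solve -12*dose + 312 = 408: dose = (408 - 312) / -12 = -8.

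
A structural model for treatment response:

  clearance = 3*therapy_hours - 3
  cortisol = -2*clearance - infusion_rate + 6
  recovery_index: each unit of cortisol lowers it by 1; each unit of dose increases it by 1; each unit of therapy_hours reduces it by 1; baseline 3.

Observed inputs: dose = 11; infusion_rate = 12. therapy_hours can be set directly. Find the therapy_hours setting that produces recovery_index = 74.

therapy_hours = 12

Substituting into the cortisol equation gives cortisol = -6*therapy_hours.
This gives recovery_index = 5*therapy_hours + 14.
Solve 5*therapy_hours + 14 = 74: therapy_hours = (74 - 14) / 5 = 12.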